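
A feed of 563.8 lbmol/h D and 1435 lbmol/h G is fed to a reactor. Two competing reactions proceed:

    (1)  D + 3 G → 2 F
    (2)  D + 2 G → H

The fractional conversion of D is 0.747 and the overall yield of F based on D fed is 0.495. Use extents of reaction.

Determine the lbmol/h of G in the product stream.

Yield of F: 2ξ₁ / 563.8 = 0.495 → ξ₁ = 139.5 lbmol/h.
Conversion of D: 1ξ₁ + 1ξ₂ = 0.747 × 563.8 = 421.2 → ξ₂ = 281.6 lbmol/h.
Outlet amounts (n = n₀ + Σ ν·ξ):
  D: 563.8 − 1(139.5) − 1(281.6) = 142.6
  G: 1435 − 3(139.5) − 2(281.6) = 453.1
  F: 0 + 2(139.5) = 279.1
  H: 0 + 1(281.6) = 281.6

453 lbmol/h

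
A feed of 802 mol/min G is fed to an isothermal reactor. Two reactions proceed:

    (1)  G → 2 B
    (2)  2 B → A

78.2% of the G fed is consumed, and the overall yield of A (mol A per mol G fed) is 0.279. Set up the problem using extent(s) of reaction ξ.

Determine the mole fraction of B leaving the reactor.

0.669

Conversion of G: G consumed = 1ξ₁ = 0.782 × 802 → ξ₁ = 627.2 mol/min.
Yield of A: 1ξ₂ / 802 = 0.279 → ξ₂ = 223.8 mol/min.
Outlet amounts (n = n₀ + Σ ν·ξ):
  G: 802 − 1(627.2) = 174.8
  B: 0 + 2(627.2) − 2(223.8) = 806.8
  A: 0 + 1(223.8) = 223.8
Total out = 1205 mol/min; y_B = 806.8 / 1205 = 0.6693.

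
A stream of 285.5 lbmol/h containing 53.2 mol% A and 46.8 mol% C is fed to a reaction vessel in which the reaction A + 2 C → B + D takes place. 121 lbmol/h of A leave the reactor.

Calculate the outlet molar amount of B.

30.9 lbmol/h

For A: n = n₀ − 1ξ → 121 = 151.9 − 1ξ, giving ξ = 30.89 lbmol/h.
Outlet amounts (n = n₀ + ν ξ):
  A: 151.9 − 1(30.89) = 121
  C: 133.6 − 2(30.89) = 71.84
  B: 0 + 1(30.89) = 30.89
  D: 0 + 1(30.89) = 30.89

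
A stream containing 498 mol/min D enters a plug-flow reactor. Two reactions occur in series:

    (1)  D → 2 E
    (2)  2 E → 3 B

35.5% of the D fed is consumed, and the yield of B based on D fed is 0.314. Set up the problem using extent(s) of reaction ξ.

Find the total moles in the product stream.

Conversion of D: D consumed = 1ξ₁ = 0.355 × 498 → ξ₁ = 176.8 mol/min.
Yield of B: 3ξ₂ / 498 = 0.314 → ξ₂ = 52.12 mol/min.
Outlet amounts (n = n₀ + Σ ν·ξ):
  D: 498 − 1(176.8) = 321.2
  E: 0 + 2(176.8) − 2(52.12) = 249.3
  B: 0 + 3(52.12) = 156.4
Total out = 321.2 + 249.3 + 156.4 = 726.9 mol/min.

727 mol/min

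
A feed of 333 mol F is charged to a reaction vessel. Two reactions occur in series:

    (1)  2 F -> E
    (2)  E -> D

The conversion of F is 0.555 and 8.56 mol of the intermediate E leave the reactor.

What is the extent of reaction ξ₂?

Conversion of F: F consumed = 2ξ₁ = 0.555 × 333 → ξ₁ = 92.41 mol.
E balance: n_E = 0 + 1ξ₁ − 1ξ₂ = 8.56 → ξ₂ = (1·92.41 − 8.56)/1 = 83.85 mol.
Outlet amounts (n = n₀ + Σ ν·ξ):
  F: 333 − 2(92.41) = 148.2
  E: 0 + 1(92.41) − 1(83.85) = 8.56
  D: 0 + 1(83.85) = 83.85

ξ₂ = 83.8 mol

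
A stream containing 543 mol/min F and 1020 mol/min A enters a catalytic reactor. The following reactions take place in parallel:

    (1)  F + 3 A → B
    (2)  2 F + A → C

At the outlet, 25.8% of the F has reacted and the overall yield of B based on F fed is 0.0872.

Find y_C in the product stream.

Yield of B: 1ξ₁ / 543 = 0.0872 → ξ₁ = 47.35 mol/min.
Conversion of F: 1ξ₁ + 2ξ₂ = 0.258 × 543 = 140.1 → ξ₂ = 46.37 mol/min.
Outlet amounts (n = n₀ + Σ ν·ξ):
  F: 543 − 1(47.35) − 2(46.37) = 402.9
  A: 1020 − 3(47.35) − 1(46.37) = 831.6
  B: 0 + 1(47.35) = 47.35
  C: 0 + 1(46.37) = 46.37
Total out = 1328 mol/min; y_C = 46.37 / 1328 = 0.03491.

0.0349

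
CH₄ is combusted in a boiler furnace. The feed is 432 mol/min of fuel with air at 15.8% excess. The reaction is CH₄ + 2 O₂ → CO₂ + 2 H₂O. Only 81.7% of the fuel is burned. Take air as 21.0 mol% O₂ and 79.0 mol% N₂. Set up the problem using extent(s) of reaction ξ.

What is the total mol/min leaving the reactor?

Stoichiometric O₂ = 2 × 432 = 864 mol/min; O₂ fed = 864 × 1.158 = 1001 mol/min.
N₂ fed = 1001 × 79/21 = 3764 mol/min.
Fuel reacted = 0.817 × 432 → ξ = 352.9 mol/min.
Outlet (n = n₀ + ν ξ):
  CH₄: 432 − 1(352.9) = 79.06
  O₂: 1001 − 2(352.9) = 294.6
  N₂: 3764 (inert)
  CO₂: 0 + 1(352.9) = 352.9
  H₂O: 0 + 2(352.9) = 705.9
Total out = 79.06 + 294.6 + 3764 + 352.9 + 705.9 = 5196 mol/min.

5200 mol/min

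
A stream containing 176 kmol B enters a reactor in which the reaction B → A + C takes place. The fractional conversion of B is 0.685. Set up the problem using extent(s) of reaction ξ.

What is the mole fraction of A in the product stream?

B reacted = 0.685 × 176 = 120.6 kmol; ν_B = −1, so ξ = 120.6/1 = 120.6 kmol.
Outlet amounts (n = n₀ + ν ξ):
  B: 176 − 1(120.6) = 55.44
  A: 0 + 1(120.6) = 120.6
  C: 0 + 1(120.6) = 120.6
Total out = 296.6 kmol; y_A = 120.6 / 296.6 = 0.4065.

0.407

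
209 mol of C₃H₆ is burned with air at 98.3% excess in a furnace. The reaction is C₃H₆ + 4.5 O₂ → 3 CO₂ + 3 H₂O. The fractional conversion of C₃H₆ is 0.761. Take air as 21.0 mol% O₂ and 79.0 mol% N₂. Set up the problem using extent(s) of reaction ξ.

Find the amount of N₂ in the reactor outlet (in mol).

7020 mol

Stoichiometric O₂ = 4.5 × 209 = 940.5 mol; O₂ fed = 940.5 × 1.983 = 1865 mol.
N₂ fed = 1865 × 79/21 = 7016 mol.
Fuel reacted = 0.761 × 209 → ξ = 159 mol.
Outlet (n = n₀ + ν ξ):
  C₃H₆: 209 − 1(159) = 49.95
  O₂: 1865 − 4.5(159) = 1149
  N₂: 7016 (inert)
  CO₂: 0 + 3(159) = 477.1
  H₂O: 0 + 3(159) = 477.1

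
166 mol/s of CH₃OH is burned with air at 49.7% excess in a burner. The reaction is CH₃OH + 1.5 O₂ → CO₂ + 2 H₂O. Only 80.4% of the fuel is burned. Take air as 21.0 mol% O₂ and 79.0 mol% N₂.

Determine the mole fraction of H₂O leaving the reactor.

Stoichiometric O₂ = 1.5 × 166 = 249 mol/s; O₂ fed = 249 × 1.497 = 372.8 mol/s.
N₂ fed = 372.8 × 79/21 = 1402 mol/s.
Fuel reacted = 0.804 × 166 → ξ = 133.5 mol/s.
Outlet (n = n₀ + ν ξ):
  CH₃OH: 166 − 1(133.5) = 32.54
  O₂: 372.8 − 1.5(133.5) = 172.6
  N₂: 1402 (inert)
  CO₂: 0 + 1(133.5) = 133.5
  H₂O: 0 + 2(133.5) = 266.9
Total out = 2008 mol/s; y_H₂O = 266.9 / 2008 = 0.1329.

0.133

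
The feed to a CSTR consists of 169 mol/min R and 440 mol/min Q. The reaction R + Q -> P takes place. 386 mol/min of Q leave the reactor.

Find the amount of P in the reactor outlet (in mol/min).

54 mol/min

For Q: n = n₀ − 1ξ → 386 = 440 − 1ξ, giving ξ = 54 mol/min.
Outlet amounts (n = n₀ + ν ξ):
  R: 169 − 1(54) = 115
  Q: 440 − 1(54) = 386
  P: 0 + 1(54) = 54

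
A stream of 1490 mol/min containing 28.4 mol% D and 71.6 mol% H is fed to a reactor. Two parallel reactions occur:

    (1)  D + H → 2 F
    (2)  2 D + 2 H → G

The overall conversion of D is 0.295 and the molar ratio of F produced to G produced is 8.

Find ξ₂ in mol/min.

Conversion of D: D consumed = 0.295 × 423.2 = 124.8 mol/min = 1ξ₁ + 2ξ₂.
Selectivity: 2ξ₁ / (1ξ₂) = 8 → ξ₁ = 4 ξ₂.
Substitute: (1·4 + 2) ξ₂ = 124.8 → ξ₂ = 20.81 mol/min, ξ₁ = 83.22 mol/min.
Outlet amounts (n = n₀ + Σ ν·ξ):
  D: 423.2 − 1(83.22) − 2(20.81) = 298.3
  H: 1067 − 1(83.22) − 2(20.81) = 942
  F: 0 + 2(83.22) = 166.4
  G: 0 + 1(20.81) = 20.81

ξ₂ = 20.8 mol/min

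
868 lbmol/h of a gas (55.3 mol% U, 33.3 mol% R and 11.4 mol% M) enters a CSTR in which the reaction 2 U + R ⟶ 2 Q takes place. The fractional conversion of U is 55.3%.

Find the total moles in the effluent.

U reacted = 0.553 × 480 = 265.4 lbmol/h; ν_U = −2, so ξ = 265.4/2 = 132.7 lbmol/h.
Outlet amounts (n = n₀ + ν ξ):
  U: 480 − 2(132.7) = 214.6
  R: 289 − 1(132.7) = 156.3
  Q: 0 + 2(132.7) = 265.4
  M: 98.95 (inert)
Total out = 214.6 + 156.3 + 265.4 + 98.95 = 735.3 lbmol/h.

735 lbmol/h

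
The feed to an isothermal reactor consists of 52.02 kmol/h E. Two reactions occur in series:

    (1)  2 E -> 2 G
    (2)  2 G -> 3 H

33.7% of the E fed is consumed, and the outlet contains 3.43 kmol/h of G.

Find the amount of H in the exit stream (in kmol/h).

Conversion of E: E consumed = 2ξ₁ = 0.337 × 52.02 → ξ₁ = 8.765 kmol/h.
G balance: n_G = 0 + 2ξ₁ − 2ξ₂ = 3.43 → ξ₂ = (2·8.765 − 3.43)/2 = 7.05 kmol/h.
Outlet amounts (n = n₀ + Σ ν·ξ):
  E: 52.02 − 2(8.765) = 34.49
  G: 0 + 2(8.765) − 2(7.05) = 3.43
  H: 0 + 3(7.05) = 21.15

21.2 kmol/h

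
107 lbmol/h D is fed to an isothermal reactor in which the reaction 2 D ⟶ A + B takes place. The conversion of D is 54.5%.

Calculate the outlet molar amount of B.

D reacted = 0.545 × 107 = 58.32 lbmol/h; ν_D = −2, so ξ = 58.32/2 = 29.16 lbmol/h.
Outlet amounts (n = n₀ + ν ξ):
  D: 107 − 2(29.16) = 48.68
  A: 0 + 1(29.16) = 29.16
  B: 0 + 1(29.16) = 29.16

29.2 lbmol/h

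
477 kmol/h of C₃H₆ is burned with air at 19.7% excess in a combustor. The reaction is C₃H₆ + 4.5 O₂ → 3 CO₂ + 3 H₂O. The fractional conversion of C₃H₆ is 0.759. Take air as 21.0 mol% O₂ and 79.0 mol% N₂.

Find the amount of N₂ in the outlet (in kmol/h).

9670 kmol/h

Stoichiometric O₂ = 4.5 × 477 = 2146 kmol/h; O₂ fed = 2146 × 1.197 = 2569 kmol/h.
N₂ fed = 2569 × 79/21 = 9666 kmol/h.
Fuel reacted = 0.759 × 477 → ξ = 362 kmol/h.
Outlet (n = n₀ + ν ξ):
  C₃H₆: 477 − 1(362) = 115
  O₂: 2569 − 4.5(362) = 940.2
  N₂: 9666 (inert)
  CO₂: 0 + 3(362) = 1086
  H₂O: 0 + 3(362) = 1086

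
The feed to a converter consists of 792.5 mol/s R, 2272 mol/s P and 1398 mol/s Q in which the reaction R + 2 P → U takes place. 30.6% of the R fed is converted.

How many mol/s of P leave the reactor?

1790 mol/s

R reacted = 0.306 × 792.5 = 242.5 mol/s; ν_R = −1, so ξ = 242.5/1 = 242.5 mol/s.
Outlet amounts (n = n₀ + ν ξ):
  R: 792.5 − 1(242.5) = 550
  P: 2272 − 2(242.5) = 1787
  U: 0 + 1(242.5) = 242.5
  Q: 1398 (inert)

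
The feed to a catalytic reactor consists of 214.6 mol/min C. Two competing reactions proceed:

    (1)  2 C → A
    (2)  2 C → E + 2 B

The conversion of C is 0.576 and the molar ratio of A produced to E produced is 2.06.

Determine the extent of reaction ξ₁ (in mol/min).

ξ₁ = 41.6 mol/min

Conversion of C: C consumed = 0.576 × 214.6 = 123.6 mol/min = 2ξ₁ + 2ξ₂.
Selectivity: 1ξ₁ / (1ξ₂) = 2.06 → ξ₁ = 2.06 ξ₂.
Substitute: (2·2.06 + 2) ξ₂ = 123.6 → ξ₂ = 20.2 mol/min, ξ₁ = 41.61 mol/min.
Outlet amounts (n = n₀ + Σ ν·ξ):
  C: 214.6 − 2(41.61) − 2(20.2) = 90.99
  A: 0 + 1(41.61) = 41.61
  E: 0 + 1(20.2) = 20.2
  B: 0 + 2(20.2) = 40.4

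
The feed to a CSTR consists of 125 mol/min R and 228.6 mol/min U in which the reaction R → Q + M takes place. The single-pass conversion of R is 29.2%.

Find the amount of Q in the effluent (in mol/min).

R reacted = 0.292 × 125 = 36.5 mol/min; ν_R = −1, so ξ = 36.5/1 = 36.5 mol/min.
Outlet amounts (n = n₀ + ν ξ):
  R: 125 − 1(36.5) = 88.5
  Q: 0 + 1(36.5) = 36.5
  M: 0 + 1(36.5) = 36.5
  U: 228.6 (inert)

36.5 mol/min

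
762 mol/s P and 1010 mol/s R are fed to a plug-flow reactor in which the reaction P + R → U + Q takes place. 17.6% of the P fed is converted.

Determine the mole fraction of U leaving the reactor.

0.0757

P reacted = 0.176 × 762 = 134.1 mol/s; ν_P = −1, so ξ = 134.1/1 = 134.1 mol/s.
Outlet amounts (n = n₀ + ν ξ):
  P: 762 − 1(134.1) = 627.9
  R: 1010 − 1(134.1) = 875.9
  U: 0 + 1(134.1) = 134.1
  Q: 0 + 1(134.1) = 134.1
Total out = 1772 mol/s; y_U = 134.1 / 1772 = 0.07568.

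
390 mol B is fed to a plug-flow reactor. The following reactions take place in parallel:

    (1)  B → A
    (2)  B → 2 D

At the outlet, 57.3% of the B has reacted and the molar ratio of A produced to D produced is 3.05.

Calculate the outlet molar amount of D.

Conversion of B: B consumed = 0.573 × 390 = 223.5 mol = 1ξ₁ + 1ξ₂.
Selectivity: 1ξ₁ / (2ξ₂) = 3.05 → ξ₁ = 6.1 ξ₂.
Substitute: (1·6.1 + 1) ξ₂ = 223.5 → ξ₂ = 31.47 mol, ξ₁ = 192 mol.
Outlet amounts (n = n₀ + Σ ν·ξ):
  B: 390 − 1(192) − 1(31.47) = 166.5
  A: 0 + 1(192) = 192
  D: 0 + 2(31.47) = 62.95

62.9 mol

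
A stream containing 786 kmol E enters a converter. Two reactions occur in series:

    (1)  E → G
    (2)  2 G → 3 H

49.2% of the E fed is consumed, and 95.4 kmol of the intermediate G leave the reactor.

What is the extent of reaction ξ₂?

Conversion of E: E consumed = 1ξ₁ = 0.492 × 786 → ξ₁ = 386.7 kmol.
G balance: n_G = 0 + 1ξ₁ − 2ξ₂ = 95.4 → ξ₂ = (1·386.7 − 95.4)/2 = 145.7 kmol.
Outlet amounts (n = n₀ + Σ ν·ξ):
  E: 786 − 1(386.7) = 399.3
  G: 0 + 1(386.7) − 2(145.7) = 95.4
  H: 0 + 3(145.7) = 437

ξ₂ = 146 kmol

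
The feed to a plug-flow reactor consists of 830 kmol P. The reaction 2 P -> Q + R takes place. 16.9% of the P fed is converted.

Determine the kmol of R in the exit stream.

70.1 kmol

P reacted = 0.169 × 830 = 140.3 kmol; ν_P = −2, so ξ = 140.3/2 = 70.14 kmol.
Outlet amounts (n = n₀ + ν ξ):
  P: 830 − 2(70.14) = 689.7
  Q: 0 + 1(70.14) = 70.14
  R: 0 + 1(70.14) = 70.14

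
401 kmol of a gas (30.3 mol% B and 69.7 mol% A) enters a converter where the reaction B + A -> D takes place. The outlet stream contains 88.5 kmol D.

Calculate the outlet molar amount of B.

For D: n = n₀ + 1ξ → 88.5 = 0 + 1ξ, giving ξ = 88.5 kmol.
Outlet amounts (n = n₀ + ν ξ):
  B: 121.5 − 1(88.5) = 33
  A: 279.5 − 1(88.5) = 191
  D: 0 + 1(88.5) = 88.5

33 kmol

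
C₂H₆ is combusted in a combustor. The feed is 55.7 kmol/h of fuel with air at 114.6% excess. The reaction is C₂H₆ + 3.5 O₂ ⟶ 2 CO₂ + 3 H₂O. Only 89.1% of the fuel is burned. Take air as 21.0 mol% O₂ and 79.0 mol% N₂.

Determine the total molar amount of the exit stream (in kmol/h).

2070 kmol/h

Stoichiometric O₂ = 3.5 × 55.7 = 195 kmol/h; O₂ fed = 195 × 2.146 = 418.4 kmol/h.
N₂ fed = 418.4 × 79/21 = 1574 kmol/h.
Fuel reacted = 0.891 × 55.7 → ξ = 49.63 kmol/h.
Outlet (n = n₀ + ν ξ):
  C₂H₆: 55.7 − 1(49.63) = 6.071
  O₂: 418.4 − 3.5(49.63) = 244.7
  N₂: 1574 (inert)
  CO₂: 0 + 2(49.63) = 99.26
  H₂O: 0 + 3(49.63) = 148.9
Total out = 6.071 + 244.7 + 1574 + 99.26 + 148.9 = 2073 kmol/h.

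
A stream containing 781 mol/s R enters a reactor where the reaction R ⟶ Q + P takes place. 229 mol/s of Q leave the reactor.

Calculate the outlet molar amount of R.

552 mol/s

For Q: n = n₀ + 1ξ → 229 = 0 + 1ξ, giving ξ = 229 mol/s.
Outlet amounts (n = n₀ + ν ξ):
  R: 781 − 1(229) = 552
  Q: 0 + 1(229) = 229
  P: 0 + 1(229) = 229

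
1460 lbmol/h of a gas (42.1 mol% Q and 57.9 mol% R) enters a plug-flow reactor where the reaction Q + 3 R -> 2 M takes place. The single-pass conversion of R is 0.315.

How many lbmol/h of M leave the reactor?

178 lbmol/h

R reacted = 0.315 × 845.3 = 266.3 lbmol/h; ν_R = −3, so ξ = 266.3/3 = 88.76 lbmol/h.
Outlet amounts (n = n₀ + ν ξ):
  Q: 614.7 − 1(88.76) = 525.9
  R: 845.3 − 3(88.76) = 579.1
  M: 0 + 2(88.76) = 177.5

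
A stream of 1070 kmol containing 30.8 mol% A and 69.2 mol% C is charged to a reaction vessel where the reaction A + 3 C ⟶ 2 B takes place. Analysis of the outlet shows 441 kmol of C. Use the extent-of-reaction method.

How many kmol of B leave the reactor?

For C: n = n₀ − 3ξ → 441 = 740.4 − 3ξ, giving ξ = 99.81 kmol.
Outlet amounts (n = n₀ + ν ξ):
  A: 329.6 − 1(99.81) = 229.7
  C: 740.4 − 3(99.81) = 441
  B: 0 + 2(99.81) = 199.6

200 kmol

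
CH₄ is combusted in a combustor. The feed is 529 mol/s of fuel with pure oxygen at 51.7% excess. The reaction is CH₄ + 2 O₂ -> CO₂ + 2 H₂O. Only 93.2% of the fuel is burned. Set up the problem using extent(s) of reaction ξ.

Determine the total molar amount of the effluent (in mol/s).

Stoichiometric O₂ = 2 × 529 = 1058 mol/s; O₂ fed = 1058 × 1.517 = 1605 mol/s.
Fuel reacted = 0.932 × 529 → ξ = 493 mol/s.
Outlet (n = n₀ + ν ξ):
  CH₄: 529 − 1(493) = 35.97
  O₂: 1605 − 2(493) = 618.9
  CO₂: 0 + 1(493) = 493
  H₂O: 0 + 2(493) = 986.1
Total out = 35.97 + 618.9 + 493 + 986.1 = 2134 mol/s.

2130 mol/s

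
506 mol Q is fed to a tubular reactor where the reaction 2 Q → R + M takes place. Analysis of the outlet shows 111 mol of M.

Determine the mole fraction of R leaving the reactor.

0.219

For M: n = n₀ + 1ξ → 111 = 0 + 1ξ, giving ξ = 111 mol.
Outlet amounts (n = n₀ + ν ξ):
  Q: 506 − 2(111) = 284
  R: 0 + 1(111) = 111
  M: 0 + 1(111) = 111
Total out = 506 mol; y_R = 111 / 506 = 0.2194.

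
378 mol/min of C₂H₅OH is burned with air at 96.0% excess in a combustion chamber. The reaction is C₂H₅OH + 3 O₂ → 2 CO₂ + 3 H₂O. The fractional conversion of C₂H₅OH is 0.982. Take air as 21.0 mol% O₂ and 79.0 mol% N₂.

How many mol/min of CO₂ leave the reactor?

Stoichiometric O₂ = 3 × 378 = 1134 mol/min; O₂ fed = 1134 × 1.960 = 2223 mol/min.
N₂ fed = 2223 × 79/21 = 8361 mol/min.
Fuel reacted = 0.982 × 378 → ξ = 371.2 mol/min.
Outlet (n = n₀ + ν ξ):
  C₂H₅OH: 378 − 1(371.2) = 6.804
  O₂: 2223 − 3(371.2) = 1109
  N₂: 8361 (inert)
  CO₂: 0 + 2(371.2) = 742.4
  H₂O: 0 + 3(371.2) = 1114

742 mol/min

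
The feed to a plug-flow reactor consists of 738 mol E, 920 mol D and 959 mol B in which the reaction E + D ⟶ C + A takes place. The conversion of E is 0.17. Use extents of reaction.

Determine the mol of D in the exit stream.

795 mol

E reacted = 0.17 × 738 = 125.5 mol; ν_E = −1, so ξ = 125.5/1 = 125.5 mol.
Outlet amounts (n = n₀ + ν ξ):
  E: 738 − 1(125.5) = 612.5
  D: 920 − 1(125.5) = 794.5
  C: 0 + 1(125.5) = 125.5
  A: 0 + 1(125.5) = 125.5
  B: 959 (inert)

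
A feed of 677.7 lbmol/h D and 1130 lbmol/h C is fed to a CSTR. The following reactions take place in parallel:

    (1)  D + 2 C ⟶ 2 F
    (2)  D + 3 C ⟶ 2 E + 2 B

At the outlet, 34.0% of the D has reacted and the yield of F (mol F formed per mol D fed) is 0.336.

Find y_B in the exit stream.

0.138

Yield of F: 2ξ₁ / 677.7 = 0.336 → ξ₁ = 113.9 lbmol/h.
Conversion of D: 1ξ₁ + 1ξ₂ = 0.34 × 677.7 = 230.4 → ξ₂ = 116.6 lbmol/h.
Outlet amounts (n = n₀ + Σ ν·ξ):
  D: 677.7 − 1(113.9) − 1(116.6) = 447.3
  C: 1130 − 2(113.9) − 3(116.6) = 552.6
  F: 0 + 2(113.9) = 227.7
  E: 0 + 2(116.6) = 233.1
  B: 0 + 2(116.6) = 233.1
Total out = 1694 lbmol/h; y_B = 233.1 / 1694 = 0.1376.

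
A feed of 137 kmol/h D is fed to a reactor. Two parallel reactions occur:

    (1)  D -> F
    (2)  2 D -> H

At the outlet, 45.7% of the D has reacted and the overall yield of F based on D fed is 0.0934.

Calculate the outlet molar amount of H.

Yield of F: 1ξ₁ / 137 = 0.0934 → ξ₁ = 12.8 kmol/h.
Conversion of D: 1ξ₁ + 2ξ₂ = 0.457 × 137 = 62.61 → ξ₂ = 24.91 kmol/h.
Outlet amounts (n = n₀ + Σ ν·ξ):
  D: 137 − 1(12.8) − 2(24.91) = 74.39
  F: 0 + 1(12.8) = 12.8
  H: 0 + 1(24.91) = 24.91

24.9 kmol/h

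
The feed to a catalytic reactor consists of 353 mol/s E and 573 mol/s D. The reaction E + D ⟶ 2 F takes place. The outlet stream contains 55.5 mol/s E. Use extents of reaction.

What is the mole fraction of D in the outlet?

0.298

For E: n = n₀ − 1ξ → 55.5 = 353 − 1ξ, giving ξ = 297.5 mol/s.
Outlet amounts (n = n₀ + ν ξ):
  E: 353 − 1(297.5) = 55.5
  D: 573 − 1(297.5) = 275.5
  F: 0 + 2(297.5) = 595
Total out = 926 mol/s; y_D = 275.5 / 926 = 0.2975.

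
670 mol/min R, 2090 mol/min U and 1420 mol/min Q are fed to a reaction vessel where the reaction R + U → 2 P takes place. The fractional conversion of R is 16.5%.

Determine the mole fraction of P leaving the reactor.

R reacted = 0.165 × 670 = 110.6 mol/min; ν_R = −1, so ξ = 110.6/1 = 110.6 mol/min.
Outlet amounts (n = n₀ + ν ξ):
  R: 670 − 1(110.6) = 559.5
  U: 2090 − 1(110.6) = 1979
  P: 0 + 2(110.6) = 221.1
  Q: 1420 (inert)
Total out = 4180 mol/min; y_P = 221.1 / 4180 = 0.05289.

0.0529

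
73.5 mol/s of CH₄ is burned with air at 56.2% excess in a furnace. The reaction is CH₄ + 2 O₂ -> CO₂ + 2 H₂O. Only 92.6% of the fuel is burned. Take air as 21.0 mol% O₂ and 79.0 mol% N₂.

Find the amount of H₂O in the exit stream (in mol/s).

136 mol/s

Stoichiometric O₂ = 2 × 73.5 = 147 mol/s; O₂ fed = 147 × 1.562 = 229.6 mol/s.
N₂ fed = 229.6 × 79/21 = 863.8 mol/s.
Fuel reacted = 0.926 × 73.5 → ξ = 68.06 mol/s.
Outlet (n = n₀ + ν ξ):
  CH₄: 73.5 − 1(68.06) = 5.439
  O₂: 229.6 − 2(68.06) = 93.49
  N₂: 863.8 (inert)
  CO₂: 0 + 1(68.06) = 68.06
  H₂O: 0 + 2(68.06) = 136.1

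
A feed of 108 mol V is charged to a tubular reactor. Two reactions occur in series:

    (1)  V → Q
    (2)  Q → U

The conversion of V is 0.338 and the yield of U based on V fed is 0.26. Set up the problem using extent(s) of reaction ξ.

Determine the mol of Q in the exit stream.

Conversion of V: V consumed = 1ξ₁ = 0.338 × 108 → ξ₁ = 36.5 mol.
Yield of U: 1ξ₂ / 108 = 0.26 → ξ₂ = 28.08 mol.
Outlet amounts (n = n₀ + Σ ν·ξ):
  V: 108 − 1(36.5) = 71.5
  Q: 0 + 1(36.5) − 1(28.08) = 8.424
  U: 0 + 1(28.08) = 28.08

8.42 mol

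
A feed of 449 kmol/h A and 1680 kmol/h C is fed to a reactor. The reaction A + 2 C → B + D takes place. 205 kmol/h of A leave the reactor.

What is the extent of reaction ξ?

ξ = 244 kmol/h

For A: n = n₀ − 1ξ → 205 = 449 − 1ξ, giving ξ = 244 kmol/h.
Outlet amounts (n = n₀ + ν ξ):
  A: 449 − 1(244) = 205
  C: 1680 − 2(244) = 1192
  B: 0 + 1(244) = 244
  D: 0 + 1(244) = 244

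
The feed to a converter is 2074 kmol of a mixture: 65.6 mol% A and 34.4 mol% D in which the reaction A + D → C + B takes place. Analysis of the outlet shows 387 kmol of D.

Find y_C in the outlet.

0.157

For D: n = n₀ − 1ξ → 387 = 713.5 − 1ξ, giving ξ = 326.5 kmol.
Outlet amounts (n = n₀ + ν ξ):
  A: 1361 − 1(326.5) = 1034
  D: 713.5 − 1(326.5) = 387
  C: 0 + 1(326.5) = 326.5
  B: 0 + 1(326.5) = 326.5
Total out = 2074 kmol; y_C = 326.5 / 2074 = 0.1574.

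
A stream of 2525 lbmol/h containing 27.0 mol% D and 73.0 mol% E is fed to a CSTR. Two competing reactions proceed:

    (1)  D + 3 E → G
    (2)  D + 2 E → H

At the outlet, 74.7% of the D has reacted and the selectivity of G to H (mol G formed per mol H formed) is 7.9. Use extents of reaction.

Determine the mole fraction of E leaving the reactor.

Conversion of D: D consumed = 0.747 × 681.8 = 509.3 lbmol/h = 1ξ₁ + 1ξ₂.
Selectivity: 1ξ₁ / (1ξ₂) = 7.9 → ξ₁ = 7.9 ξ₂.
Substitute: (1·7.9 + 1) ξ₂ = 509.3 → ξ₂ = 57.22 lbmol/h, ξ₁ = 452 lbmol/h.
Outlet amounts (n = n₀ + Σ ν·ξ):
  D: 681.8 − 1(452) − 1(57.22) = 172.5
  E: 1843 − 3(452) − 2(57.22) = 372.7
  G: 0 + 1(452) = 452
  H: 0 + 1(57.22) = 57.22
Total out = 1054 lbmol/h; y_E = 372.7 / 1054 = 0.3534.

0.353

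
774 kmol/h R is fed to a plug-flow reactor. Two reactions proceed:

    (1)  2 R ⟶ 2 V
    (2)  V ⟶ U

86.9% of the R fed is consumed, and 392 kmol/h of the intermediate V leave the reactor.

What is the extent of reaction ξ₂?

Conversion of R: R consumed = 2ξ₁ = 0.869 × 774 → ξ₁ = 336.3 kmol/h.
V balance: n_V = 0 + 2ξ₁ − 1ξ₂ = 392 → ξ₂ = (2·336.3 − 392)/1 = 280.6 kmol/h.
Outlet amounts (n = n₀ + Σ ν·ξ):
  R: 774 − 2(336.3) = 101.4
  V: 0 + 2(336.3) − 1(280.6) = 392
  U: 0 + 1(280.6) = 280.6

ξ₂ = 281 kmol/h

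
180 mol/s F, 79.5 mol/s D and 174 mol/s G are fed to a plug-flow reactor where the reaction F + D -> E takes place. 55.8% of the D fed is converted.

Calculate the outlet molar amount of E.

44.4 mol/s

D reacted = 0.558 × 79.5 = 44.36 mol/s; ν_D = −1, so ξ = 44.36/1 = 44.36 mol/s.
Outlet amounts (n = n₀ + ν ξ):
  F: 180 − 1(44.36) = 135.6
  D: 79.5 − 1(44.36) = 35.14
  E: 0 + 1(44.36) = 44.36
  G: 174 (inert)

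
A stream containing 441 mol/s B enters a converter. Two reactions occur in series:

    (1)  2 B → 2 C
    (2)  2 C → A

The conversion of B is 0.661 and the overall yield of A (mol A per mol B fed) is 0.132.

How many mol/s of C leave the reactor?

Conversion of B: B consumed = 2ξ₁ = 0.661 × 441 → ξ₁ = 145.8 mol/s.
Yield of A: 1ξ₂ / 441 = 0.132 → ξ₂ = 58.21 mol/s.
Outlet amounts (n = n₀ + Σ ν·ξ):
  B: 441 − 2(145.8) = 149.5
  C: 0 + 2(145.8) − 2(58.21) = 175.1
  A: 0 + 1(58.21) = 58.21

175 mol/s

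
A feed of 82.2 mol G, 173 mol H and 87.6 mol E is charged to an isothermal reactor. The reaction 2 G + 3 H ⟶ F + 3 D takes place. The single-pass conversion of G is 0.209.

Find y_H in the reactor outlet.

0.441

G reacted = 0.209 × 82.2 = 17.18 mol; ν_G = −2, so ξ = 17.18/2 = 8.59 mol.
Outlet amounts (n = n₀ + ν ξ):
  G: 82.2 − 2(8.59) = 65.02
  H: 173 − 3(8.59) = 147.2
  F: 0 + 1(8.59) = 8.59
  D: 0 + 3(8.59) = 25.77
  E: 87.6 (inert)
Total out = 334.2 mol; y_H = 147.2 / 334.2 = 0.4405.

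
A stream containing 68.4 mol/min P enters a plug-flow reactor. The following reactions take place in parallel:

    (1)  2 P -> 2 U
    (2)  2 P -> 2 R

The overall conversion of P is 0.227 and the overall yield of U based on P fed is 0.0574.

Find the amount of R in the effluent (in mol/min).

11.6 mol/min

Yield of U: 2ξ₁ / 68.4 = 0.0574 → ξ₁ = 1.963 mol/min.
Conversion of P: 2ξ₁ + 2ξ₂ = 0.227 × 68.4 = 15.53 → ξ₂ = 5.8 mol/min.
Outlet amounts (n = n₀ + Σ ν·ξ):
  P: 68.4 − 2(1.963) − 2(5.8) = 52.87
  U: 0 + 2(1.963) = 3.926
  R: 0 + 2(5.8) = 11.6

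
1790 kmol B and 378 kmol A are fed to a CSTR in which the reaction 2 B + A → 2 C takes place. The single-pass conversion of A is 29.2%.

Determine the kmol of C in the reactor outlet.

221 kmol

A reacted = 0.292 × 378 = 110.4 kmol; ν_A = −1, so ξ = 110.4/1 = 110.4 kmol.
Outlet amounts (n = n₀ + ν ξ):
  B: 1790 − 2(110.4) = 1569
  A: 378 − 1(110.4) = 267.6
  C: 0 + 2(110.4) = 220.8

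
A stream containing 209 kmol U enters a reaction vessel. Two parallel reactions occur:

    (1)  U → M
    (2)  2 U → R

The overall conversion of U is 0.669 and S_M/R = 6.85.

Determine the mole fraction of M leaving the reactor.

0.56

Conversion of U: U consumed = 0.669 × 209 = 139.8 kmol = 1ξ₁ + 2ξ₂.
Selectivity: 1ξ₁ / (1ξ₂) = 6.85 → ξ₁ = 6.85 ξ₂.
Substitute: (1·6.85 + 2) ξ₂ = 139.8 → ξ₂ = 15.8 kmol, ξ₁ = 108.2 kmol.
Outlet amounts (n = n₀ + Σ ν·ξ):
  U: 209 − 1(108.2) − 2(15.8) = 69.18
  M: 0 + 1(108.2) = 108.2
  R: 0 + 1(15.8) = 15.8
Total out = 193.2 kmol; y_M = 108.2 / 193.2 = 0.5602.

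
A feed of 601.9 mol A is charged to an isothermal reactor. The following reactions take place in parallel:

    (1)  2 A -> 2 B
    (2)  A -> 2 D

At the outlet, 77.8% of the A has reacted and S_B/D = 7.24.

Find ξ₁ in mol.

Conversion of A: A consumed = 0.778 × 601.9 = 468.3 mol = 2ξ₁ + 1ξ₂.
Selectivity: 2ξ₁ / (2ξ₂) = 7.24 → ξ₁ = 7.24 ξ₂.
Substitute: (2·7.24 + 1) ξ₂ = 468.3 → ξ₂ = 30.25 mol, ξ₁ = 219 mol.
Outlet amounts (n = n₀ + Σ ν·ξ):
  A: 601.9 − 2(219) − 1(30.25) = 133.6
  B: 0 + 2(219) = 438
  D: 0 + 2(30.25) = 60.5

ξ₁ = 219 mol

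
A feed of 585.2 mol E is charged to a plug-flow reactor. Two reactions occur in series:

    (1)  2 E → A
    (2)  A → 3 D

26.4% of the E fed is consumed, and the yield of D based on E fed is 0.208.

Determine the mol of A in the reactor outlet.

36.7 mol

Conversion of E: E consumed = 2ξ₁ = 0.264 × 585.2 → ξ₁ = 77.25 mol.
Yield of D: 3ξ₂ / 585.2 = 0.208 → ξ₂ = 40.57 mol.
Outlet amounts (n = n₀ + Σ ν·ξ):
  E: 585.2 − 2(77.25) = 430.7
  A: 0 + 1(77.25) − 1(40.57) = 36.67
  D: 0 + 3(40.57) = 121.7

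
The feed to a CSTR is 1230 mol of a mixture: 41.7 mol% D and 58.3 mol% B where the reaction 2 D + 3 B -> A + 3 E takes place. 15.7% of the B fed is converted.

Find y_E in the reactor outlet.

B reacted = 0.157 × 717.1 = 112.6 mol; ν_B = −3, so ξ = 112.6/3 = 37.53 mol.
Outlet amounts (n = n₀ + ν ξ):
  D: 512.9 − 2(37.53) = 437.9
  B: 717.1 − 3(37.53) = 604.5
  A: 0 + 1(37.53) = 37.53
  E: 0 + 3(37.53) = 112.6
Total out = 1192 mol; y_E = 112.6 / 1192 = 0.09441.

0.0944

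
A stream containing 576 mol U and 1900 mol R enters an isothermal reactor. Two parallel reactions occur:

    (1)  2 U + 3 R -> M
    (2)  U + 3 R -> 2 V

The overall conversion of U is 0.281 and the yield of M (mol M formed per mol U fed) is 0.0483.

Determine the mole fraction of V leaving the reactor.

Yield of M: 1ξ₁ / 576 = 0.0483 → ξ₁ = 27.82 mol.
Conversion of U: 2ξ₁ + 1ξ₂ = 0.281 × 576 = 161.9 → ξ₂ = 106.2 mol.
Outlet amounts (n = n₀ + Σ ν·ξ):
  U: 576 − 2(27.82) − 1(106.2) = 414.1
  R: 1900 − 3(27.82) − 3(106.2) = 1498
  M: 0 + 1(27.82) = 27.82
  V: 0 + 2(106.2) = 212.4
Total out = 2152 mol; y_V = 212.4 / 2152 = 0.0987.

0.0987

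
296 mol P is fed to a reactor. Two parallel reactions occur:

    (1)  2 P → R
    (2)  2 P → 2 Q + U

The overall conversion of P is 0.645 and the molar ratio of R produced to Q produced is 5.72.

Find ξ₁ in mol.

Conversion of P: P consumed = 0.645 × 296 = 190.9 mol = 2ξ₁ + 2ξ₂.
Selectivity: 1ξ₁ / (2ξ₂) = 5.72 → ξ₁ = 11.44 ξ₂.
Substitute: (2·11.44 + 2) ξ₂ = 190.9 → ξ₂ = 7.674 mol, ξ₁ = 87.79 mol.
Outlet amounts (n = n₀ + Σ ν·ξ):
  P: 296 − 2(87.79) − 2(7.674) = 105.1
  R: 0 + 1(87.79) = 87.79
  Q: 0 + 2(7.674) = 15.35
  U: 0 + 1(7.674) = 7.674

ξ₁ = 87.8 mol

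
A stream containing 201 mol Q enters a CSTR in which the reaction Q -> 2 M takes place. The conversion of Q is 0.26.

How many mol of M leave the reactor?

105 mol

Q reacted = 0.26 × 201 = 52.26 mol; ν_Q = −1, so ξ = 52.26/1 = 52.26 mol.
Outlet amounts (n = n₀ + ν ξ):
  Q: 201 − 1(52.26) = 148.7
  M: 0 + 2(52.26) = 104.5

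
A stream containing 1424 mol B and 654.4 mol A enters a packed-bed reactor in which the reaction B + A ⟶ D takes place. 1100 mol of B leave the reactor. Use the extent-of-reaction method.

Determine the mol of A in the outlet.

For B: n = n₀ − 1ξ → 1100 = 1424 − 1ξ, giving ξ = 324 mol.
Outlet amounts (n = n₀ + ν ξ):
  B: 1424 − 1(324) = 1100
  A: 654.4 − 1(324) = 330.4
  D: 0 + 1(324) = 324

330 mol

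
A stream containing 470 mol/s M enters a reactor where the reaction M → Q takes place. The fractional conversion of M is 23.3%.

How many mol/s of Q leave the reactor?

110 mol/s

M reacted = 0.233 × 470 = 109.5 mol/s; ν_M = −1, so ξ = 109.5/1 = 109.5 mol/s.
Outlet amounts (n = n₀ + ν ξ):
  M: 470 − 1(109.5) = 360.5
  Q: 0 + 1(109.5) = 109.5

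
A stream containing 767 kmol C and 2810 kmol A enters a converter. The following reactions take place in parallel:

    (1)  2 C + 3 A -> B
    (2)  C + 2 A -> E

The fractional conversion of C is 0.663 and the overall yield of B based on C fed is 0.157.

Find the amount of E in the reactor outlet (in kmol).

268 kmol

Yield of B: 1ξ₁ / 767 = 0.157 → ξ₁ = 120.4 kmol.
Conversion of C: 2ξ₁ + 1ξ₂ = 0.663 × 767 = 508.5 → ξ₂ = 267.7 kmol.
Outlet amounts (n = n₀ + Σ ν·ξ):
  C: 767 − 2(120.4) − 1(267.7) = 258.5
  A: 2810 − 3(120.4) − 2(267.7) = 1913
  B: 0 + 1(120.4) = 120.4
  E: 0 + 1(267.7) = 267.7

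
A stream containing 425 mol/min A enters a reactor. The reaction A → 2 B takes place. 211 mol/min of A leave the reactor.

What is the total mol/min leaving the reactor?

639 mol/min

For A: n = n₀ − 1ξ → 211 = 425 − 1ξ, giving ξ = 214 mol/min.
Outlet amounts (n = n₀ + ν ξ):
  A: 425 − 1(214) = 211
  B: 0 + 2(214) = 428
Total out = 211 + 428 = 639 mol/min.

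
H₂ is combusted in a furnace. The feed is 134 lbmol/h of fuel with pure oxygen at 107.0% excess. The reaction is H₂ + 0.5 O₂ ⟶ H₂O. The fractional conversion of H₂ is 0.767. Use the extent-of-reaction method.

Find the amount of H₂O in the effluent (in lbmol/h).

Stoichiometric O₂ = 0.5 × 134 = 67 lbmol/h; O₂ fed = 67 × 2.070 = 138.7 lbmol/h.
Fuel reacted = 0.767 × 134 → ξ = 102.8 lbmol/h.
Outlet (n = n₀ + ν ξ):
  H₂: 134 − 1(102.8) = 31.22
  O₂: 138.7 − 0.5(102.8) = 87.3
  H₂O: 0 + 1(102.8) = 102.8

103 lbmol/h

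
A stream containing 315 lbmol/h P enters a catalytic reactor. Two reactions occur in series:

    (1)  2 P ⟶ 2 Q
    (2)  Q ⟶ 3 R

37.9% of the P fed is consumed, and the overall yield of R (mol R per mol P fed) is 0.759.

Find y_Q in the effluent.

Conversion of P: P consumed = 2ξ₁ = 0.379 × 315 → ξ₁ = 59.69 lbmol/h.
Yield of R: 3ξ₂ / 315 = 0.759 → ξ₂ = 79.7 lbmol/h.
Outlet amounts (n = n₀ + Σ ν·ξ):
  P: 315 − 2(59.69) = 195.6
  Q: 0 + 2(59.69) − 1(79.7) = 39.69
  R: 0 + 3(79.7) = 239.1
Total out = 474.4 lbmol/h; y_Q = 39.69 / 474.4 = 0.08367.

0.0837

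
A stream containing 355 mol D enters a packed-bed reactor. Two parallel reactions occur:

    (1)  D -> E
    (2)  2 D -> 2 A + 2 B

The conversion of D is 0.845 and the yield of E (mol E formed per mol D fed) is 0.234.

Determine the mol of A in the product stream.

217 mol

Yield of E: 1ξ₁ / 355 = 0.234 → ξ₁ = 83.07 mol.
Conversion of D: 1ξ₁ + 2ξ₂ = 0.845 × 355 = 300 → ξ₂ = 108.5 mol.
Outlet amounts (n = n₀ + Σ ν·ξ):
  D: 355 − 1(83.07) − 2(108.5) = 55.03
  E: 0 + 1(83.07) = 83.07
  A: 0 + 2(108.5) = 216.9
  B: 0 + 2(108.5) = 216.9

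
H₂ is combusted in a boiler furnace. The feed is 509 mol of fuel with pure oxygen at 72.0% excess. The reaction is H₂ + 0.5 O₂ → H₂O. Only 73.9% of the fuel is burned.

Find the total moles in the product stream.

759 mol

Stoichiometric O₂ = 0.5 × 509 = 254.5 mol; O₂ fed = 254.5 × 1.720 = 437.7 mol.
Fuel reacted = 0.739 × 509 → ξ = 376.2 mol.
Outlet (n = n₀ + ν ξ):
  H₂: 509 − 1(376.2) = 132.8
  O₂: 437.7 − 0.5(376.2) = 249.7
  H₂O: 0 + 1(376.2) = 376.2
Total out = 132.8 + 249.7 + 376.2 = 758.7 mol.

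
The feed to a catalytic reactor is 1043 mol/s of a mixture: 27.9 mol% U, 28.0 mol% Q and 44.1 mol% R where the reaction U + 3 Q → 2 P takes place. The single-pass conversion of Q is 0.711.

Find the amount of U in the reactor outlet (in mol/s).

222 mol/s

Q reacted = 0.711 × 292 = 207.6 mol/s; ν_Q = −3, so ξ = 207.6/3 = 69.21 mol/s.
Outlet amounts (n = n₀ + ν ξ):
  U: 291 − 1(69.21) = 221.8
  Q: 292 − 3(69.21) = 84.4
  P: 0 + 2(69.21) = 138.4
  R: 460 (inert)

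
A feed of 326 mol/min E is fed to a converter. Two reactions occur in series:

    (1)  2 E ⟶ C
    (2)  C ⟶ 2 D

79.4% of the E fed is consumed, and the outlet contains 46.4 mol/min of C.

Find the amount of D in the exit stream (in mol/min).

Conversion of E: E consumed = 2ξ₁ = 0.794 × 326 → ξ₁ = 129.4 mol/min.
C balance: n_C = 0 + 1ξ₁ − 1ξ₂ = 46.4 → ξ₂ = (1·129.4 − 46.4)/1 = 83.02 mol/min.
Outlet amounts (n = n₀ + Σ ν·ξ):
  E: 326 − 2(129.4) = 67.16
  C: 0 + 1(129.4) − 1(83.02) = 46.4
  D: 0 + 2(83.02) = 166

166 mol/min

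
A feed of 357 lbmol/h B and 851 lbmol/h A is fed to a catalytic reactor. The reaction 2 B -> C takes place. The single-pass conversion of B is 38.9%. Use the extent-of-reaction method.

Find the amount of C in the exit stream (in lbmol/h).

B reacted = 0.389 × 357 = 138.9 lbmol/h; ν_B = −2, so ξ = 138.9/2 = 69.44 lbmol/h.
Outlet amounts (n = n₀ + ν ξ):
  B: 357 − 2(69.44) = 218.1
  C: 0 + 1(69.44) = 69.44
  A: 851 (inert)

69.4 lbmol/h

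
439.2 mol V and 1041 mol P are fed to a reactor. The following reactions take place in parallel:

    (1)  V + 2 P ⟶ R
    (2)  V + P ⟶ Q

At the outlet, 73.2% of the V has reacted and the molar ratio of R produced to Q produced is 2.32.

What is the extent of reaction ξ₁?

Conversion of V: V consumed = 0.732 × 439.2 = 321.5 mol = 1ξ₁ + 1ξ₂.
Selectivity: 1ξ₁ / (1ξ₂) = 2.32 → ξ₁ = 2.32 ξ₂.
Substitute: (1·2.32 + 1) ξ₂ = 321.5 → ξ₂ = 96.84 mol, ξ₁ = 224.7 mol.
Outlet amounts (n = n₀ + Σ ν·ξ):
  V: 439.2 − 1(224.7) − 1(96.84) = 117.7
  P: 1041 − 2(224.7) − 1(96.84) = 494.8
  R: 0 + 1(224.7) = 224.7
  Q: 0 + 1(96.84) = 96.84

ξ₁ = 225 mol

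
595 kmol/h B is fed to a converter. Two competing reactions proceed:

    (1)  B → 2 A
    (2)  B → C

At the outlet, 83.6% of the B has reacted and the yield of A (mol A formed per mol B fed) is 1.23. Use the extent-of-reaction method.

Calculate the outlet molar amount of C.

131 kmol/h

Yield of A: 2ξ₁ / 595 = 1.23 → ξ₁ = 365.9 kmol/h.
Conversion of B: 1ξ₁ + 1ξ₂ = 0.836 × 595 = 497.4 → ξ₂ = 131.5 kmol/h.
Outlet amounts (n = n₀ + Σ ν·ξ):
  B: 595 − 1(365.9) − 1(131.5) = 97.58
  A: 0 + 2(365.9) = 731.9
  C: 0 + 1(131.5) = 131.5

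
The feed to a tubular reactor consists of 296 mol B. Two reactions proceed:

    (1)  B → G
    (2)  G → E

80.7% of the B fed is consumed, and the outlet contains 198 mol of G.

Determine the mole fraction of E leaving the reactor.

0.138

Conversion of B: B consumed = 1ξ₁ = 0.807 × 296 → ξ₁ = 238.9 mol.
G balance: n_G = 0 + 1ξ₁ − 1ξ₂ = 198 → ξ₂ = (1·238.9 − 198)/1 = 40.87 mol.
Outlet amounts (n = n₀ + Σ ν·ξ):
  B: 296 − 1(238.9) = 57.13
  G: 0 + 1(238.9) − 1(40.87) = 198
  E: 0 + 1(40.87) = 40.87
Total out = 296 mol; y_E = 40.87 / 296 = 0.1381.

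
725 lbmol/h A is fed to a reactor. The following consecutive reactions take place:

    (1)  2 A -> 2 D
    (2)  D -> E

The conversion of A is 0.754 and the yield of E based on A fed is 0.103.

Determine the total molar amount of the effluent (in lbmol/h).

Conversion of A: A consumed = 2ξ₁ = 0.754 × 725 → ξ₁ = 273.3 lbmol/h.
Yield of E: 1ξ₂ / 725 = 0.103 → ξ₂ = 74.67 lbmol/h.
Outlet amounts (n = n₀ + Σ ν·ξ):
  A: 725 − 2(273.3) = 178.4
  D: 0 + 2(273.3) − 1(74.67) = 472
  E: 0 + 1(74.67) = 74.67
Total out = 178.4 + 472 + 74.67 = 725 lbmol/h.

725 lbmol/h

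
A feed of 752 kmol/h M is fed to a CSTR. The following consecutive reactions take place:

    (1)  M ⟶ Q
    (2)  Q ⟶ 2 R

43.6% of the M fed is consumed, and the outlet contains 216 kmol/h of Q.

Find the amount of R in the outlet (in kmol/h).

224 kmol/h

Conversion of M: M consumed = 1ξ₁ = 0.436 × 752 → ξ₁ = 327.9 kmol/h.
Q balance: n_Q = 0 + 1ξ₁ − 1ξ₂ = 216 → ξ₂ = (1·327.9 − 216)/1 = 111.9 kmol/h.
Outlet amounts (n = n₀ + Σ ν·ξ):
  M: 752 − 1(327.9) = 424.1
  Q: 0 + 1(327.9) − 1(111.9) = 216
  R: 0 + 2(111.9) = 223.7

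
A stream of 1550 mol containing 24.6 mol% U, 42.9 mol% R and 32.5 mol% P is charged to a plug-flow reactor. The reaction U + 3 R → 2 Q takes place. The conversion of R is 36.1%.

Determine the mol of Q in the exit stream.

160 mol

R reacted = 0.361 × 665 = 240 mol; ν_R = −3, so ξ = 240/3 = 80.02 mol.
Outlet amounts (n = n₀ + ν ξ):
  U: 381.3 − 1(80.02) = 301.3
  R: 665 − 3(80.02) = 424.9
  Q: 0 + 2(80.02) = 160
  P: 503.8 (inert)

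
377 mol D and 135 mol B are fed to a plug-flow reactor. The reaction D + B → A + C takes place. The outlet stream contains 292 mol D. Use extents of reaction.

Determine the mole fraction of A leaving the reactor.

0.166

For D: n = n₀ − 1ξ → 292 = 377 − 1ξ, giving ξ = 85 mol.
Outlet amounts (n = n₀ + ν ξ):
  D: 377 − 1(85) = 292
  B: 135 − 1(85) = 50
  A: 0 + 1(85) = 85
  C: 0 + 1(85) = 85
Total out = 512 mol; y_A = 85 / 512 = 0.166.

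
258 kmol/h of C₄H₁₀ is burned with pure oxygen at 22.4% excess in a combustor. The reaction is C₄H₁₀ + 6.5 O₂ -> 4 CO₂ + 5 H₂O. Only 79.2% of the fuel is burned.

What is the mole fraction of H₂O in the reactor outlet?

Stoichiometric O₂ = 6.5 × 258 = 1677 kmol/h; O₂ fed = 1677 × 1.224 = 2053 kmol/h.
Fuel reacted = 0.792 × 258 → ξ = 204.3 kmol/h.
Outlet (n = n₀ + ν ξ):
  C₄H₁₀: 258 − 1(204.3) = 53.66
  O₂: 2053 − 6.5(204.3) = 724.5
  CO₂: 0 + 4(204.3) = 817.3
  H₂O: 0 + 5(204.3) = 1022
Total out = 2617 kmol/h; y_H₂O = 1022 / 2617 = 0.3904.

0.39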